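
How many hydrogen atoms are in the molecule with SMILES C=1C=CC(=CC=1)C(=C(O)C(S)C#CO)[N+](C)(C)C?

18

Hydrogens are implicit in SMILES; fill each atom to its normal valence:
  5 × C (aromatic): 1 H each → 5
  4 × C: no H
  3 × C: 3 H each → 9
  2 × O: 1 H each → 2
  1 × C: 1 H
  1 × C (aromatic): no H
  1 × N (charge +1): no H
  1 × S: 1 H
  Total hydrogens = 18.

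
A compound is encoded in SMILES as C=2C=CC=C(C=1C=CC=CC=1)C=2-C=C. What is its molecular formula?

C14H12

Heavy atoms from the SMILES: 14 C.
Implicit hydrogens by atom environment:
  9 × C (aromatic): 1 H each → 9
  3 × C (aromatic): no H
  1 × C: 2 H
  1 × C: 1 H
  Total hydrogens = 12.
Molecular formula: C14H12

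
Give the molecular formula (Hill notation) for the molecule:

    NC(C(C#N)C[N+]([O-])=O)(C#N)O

Heavy atoms from the SMILES: 5 C, 4 N, 3 O.
Implicit hydrogens by atom environment:
  3 × C: no H
  2 × N: no H
  1 × C: 2 H
  1 × C: 1 H
  1 × N: 2 H
  1 × N (charge +1): no H
  1 × O: 1 H
  1 × O: no H
  1 × O (charge -1): no H
  Total hydrogens = 6.
Molecular formula: C5H6N4O3

C5H6N4O3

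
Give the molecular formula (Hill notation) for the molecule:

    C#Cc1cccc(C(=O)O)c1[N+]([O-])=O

Heavy atoms from the SMILES: 9 C, 1 N, 4 O.
Implicit hydrogens by atom environment:
  3 × C (aromatic): 1 H each → 3
  3 × C (aromatic): no H
  2 × C: no H
  2 × O: no H
  1 × C: 1 H
  1 × N (charge +1): no H
  1 × O: 1 H
  1 × O (charge -1): no H
  Total hydrogens = 5.
Molecular formula: C9H5NO4

C9H5NO4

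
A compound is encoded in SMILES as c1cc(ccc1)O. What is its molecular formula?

Heavy atoms from the SMILES: 6 C, 1 O.
Implicit hydrogens by atom environment:
  5 × C (aromatic): 1 H each → 5
  1 × C (aromatic): no H
  1 × O: 1 H
  Total hydrogens = 6.
Molecular formula: C6H6O

C6H6O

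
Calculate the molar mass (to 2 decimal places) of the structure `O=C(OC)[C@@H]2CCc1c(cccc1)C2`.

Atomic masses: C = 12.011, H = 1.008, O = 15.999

Molecular formula: C12H14O2.
M = 12×12.011 + 14×1.008 + 2×15.999 = 190.24 g/mol.

190.24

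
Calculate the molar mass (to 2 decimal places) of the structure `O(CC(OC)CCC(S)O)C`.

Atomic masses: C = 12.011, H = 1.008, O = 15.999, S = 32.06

Molecular formula: C7H16O3S.
M = 7×12.011 + 16×1.008 + 3×15.999 + 1×32.06 = 180.26 g/mol.

180.26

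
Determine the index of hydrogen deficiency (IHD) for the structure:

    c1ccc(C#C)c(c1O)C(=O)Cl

7

Molecular formula from the SMILES: C9H5ClO2.
DoU = (2C + 2 + N − H − X)/2 = (2·9 + 2 + 0 − 5 − 1)/2 = 14/2 = 7.
(Structurally: 1 ring(s) + 6 π bond(s) = 7.)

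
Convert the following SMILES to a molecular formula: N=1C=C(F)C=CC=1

C5H4FN

Heavy atoms from the SMILES: 5 C, 1 F, 1 N.
Implicit hydrogens by atom environment:
  4 × C (aromatic): 1 H each → 4
  1 × C (aromatic): no H
  1 × F: no H
  1 × N (aromatic): no H
  Total hydrogens = 4.
Molecular formula: C5H4FN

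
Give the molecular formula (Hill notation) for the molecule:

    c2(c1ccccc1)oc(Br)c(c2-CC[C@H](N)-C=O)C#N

Heavy atoms from the SMILES: 1 Br, 15 C, 2 N, 2 O.
Implicit hydrogens by atom environment:
  5 × C (aromatic): 1 H each → 5
  5 × C (aromatic): no H
  2 × C: 2 H each → 4
  2 × C: 1 H each → 2
  1 × Br: no H
  1 × C: no H
  1 × N: 2 H
  1 × N: no H
  1 × O (aromatic): no H
  1 × O: no H
  Total hydrogens = 13.
Molecular formula: C15H13BrN2O2

C15H13BrN2O2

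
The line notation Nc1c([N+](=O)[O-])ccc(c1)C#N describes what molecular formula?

Heavy atoms from the SMILES: 7 C, 3 N, 2 O.
Implicit hydrogens by atom environment:
  3 × C (aromatic): 1 H each → 3
  3 × C (aromatic): no H
  1 × C: no H
  1 × N: 2 H
  1 × N (charge +1): no H
  1 × N: no H
  1 × O: no H
  1 × O (charge -1): no H
  Total hydrogens = 5.
Molecular formula: C7H5N3O2

C7H5N3O2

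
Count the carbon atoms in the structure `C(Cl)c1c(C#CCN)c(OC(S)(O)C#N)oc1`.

10

The symbol for carbon appears 10 times in the SMILES. Lowercase c denotes aromatic carbon and counts toward C.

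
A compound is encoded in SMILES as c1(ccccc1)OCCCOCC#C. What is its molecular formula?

C12H14O2

Heavy atoms from the SMILES: 12 C, 2 O.
Implicit hydrogens by atom environment:
  5 × C (aromatic): 1 H each → 5
  4 × C: 2 H each → 8
  2 × O: no H
  1 × C: 1 H
  1 × C (aromatic): no H
  1 × C: no H
  Total hydrogens = 14.
Molecular formula: C12H14O2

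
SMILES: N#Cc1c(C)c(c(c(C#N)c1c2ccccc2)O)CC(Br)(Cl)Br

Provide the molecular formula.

C17H11Br2ClN2O

Heavy atoms from the SMILES: 2 Br, 17 C, 1 Cl, 2 N, 1 O.
Implicit hydrogens by atom environment:
  7 × C (aromatic): no H
  5 × C (aromatic): 1 H each → 5
  3 × C: no H
  2 × Br: no H
  2 × N: no H
  1 × C: 3 H
  1 × C: 2 H
  1 × Cl: no H
  1 × O: 1 H
  Total hydrogens = 11.
Molecular formula: C17H11Br2ClN2O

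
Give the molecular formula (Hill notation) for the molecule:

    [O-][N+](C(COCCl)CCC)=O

C6H12ClNO3

Heavy atoms from the SMILES: 6 C, 1 Cl, 1 N, 3 O.
Implicit hydrogens by atom environment:
  4 × C: 2 H each → 8
  2 × O: no H
  1 × C: 3 H
  1 × C: 1 H
  1 × Cl: no H
  1 × N (charge +1): no H
  1 × O (charge -1): no H
  Total hydrogens = 12.
Molecular formula: C6H12ClNO3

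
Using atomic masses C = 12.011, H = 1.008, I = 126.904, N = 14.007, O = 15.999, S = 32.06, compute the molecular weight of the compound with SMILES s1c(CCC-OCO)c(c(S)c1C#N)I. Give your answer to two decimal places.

Molecular formula: C9H10INO2S2.
M = 9×12.011 + 10×1.008 + 1×126.904 + 1×14.007 + 2×15.999 + 2×32.06 = 355.21 g/mol.

355.21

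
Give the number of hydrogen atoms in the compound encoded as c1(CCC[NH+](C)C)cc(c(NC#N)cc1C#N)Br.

Hydrogens are implicit in SMILES; fill each atom to its normal valence:
  4 × C (aromatic): no H
  3 × C: 2 H each → 6
  2 × C: 3 H each → 6
  2 × C (aromatic): 1 H each → 2
  2 × C: no H
  2 × N: no H
  1 × Br: no H
  1 × N: 1 H
  1 × N (charge +1): 1 H
  Total hydrogens = 16.

16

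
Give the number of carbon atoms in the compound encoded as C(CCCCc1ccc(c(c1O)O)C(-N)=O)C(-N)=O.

13

The symbol for carbon appears 13 times in the SMILES. Lowercase c denotes aromatic carbon and counts toward C.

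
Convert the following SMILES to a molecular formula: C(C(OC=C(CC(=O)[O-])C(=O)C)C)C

C10H15O4-

Heavy atoms from the SMILES: 10 C, 4 O.
Implicit hydrogens by atom environment:
  3 × C: 3 H each → 9
  3 × C: no H
  3 × O: no H
  2 × C: 2 H each → 4
  2 × C: 1 H each → 2
  1 × O (charge -1): no H
  Total hydrogens = 15.
Net charge -1.
Molecular formula: C10H15O4-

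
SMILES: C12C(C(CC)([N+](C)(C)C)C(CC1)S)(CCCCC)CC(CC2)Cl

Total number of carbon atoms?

The symbol for carbon appears 20 times in the SMILES. (Cl is a single chlorine, not C + l.)

20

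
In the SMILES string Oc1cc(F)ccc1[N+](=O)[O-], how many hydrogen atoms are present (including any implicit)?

4

Hydrogens are implicit in SMILES; fill each atom to its normal valence:
  3 × C (aromatic): 1 H each → 3
  3 × C (aromatic): no H
  1 × F: no H
  1 × N (charge +1): no H
  1 × O: 1 H
  1 × O: no H
  1 × O (charge -1): no H
  Total hydrogens = 4.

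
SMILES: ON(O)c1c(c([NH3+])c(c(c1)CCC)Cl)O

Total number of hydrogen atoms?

14

Hydrogens are implicit in SMILES; fill each atom to its normal valence:
  5 × C (aromatic): no H
  3 × O: 1 H each → 3
  2 × C: 2 H each → 4
  1 × C: 3 H
  1 × C (aromatic): 1 H
  1 × Cl: no H
  1 × N (charge +1): 3 H
  1 × N: no H
  Total hydrogens = 14.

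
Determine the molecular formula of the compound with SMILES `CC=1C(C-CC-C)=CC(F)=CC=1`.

Heavy atoms from the SMILES: 11 C, 1 F.
Implicit hydrogens by atom environment:
  3 × C: 2 H each → 6
  3 × C (aromatic): 1 H each → 3
  3 × C (aromatic): no H
  2 × C: 3 H each → 6
  1 × F: no H
  Total hydrogens = 15.
Molecular formula: C11H15F

C11H15F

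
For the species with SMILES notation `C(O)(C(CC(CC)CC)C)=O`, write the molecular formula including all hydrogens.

C9H18O2

Heavy atoms from the SMILES: 9 C, 2 O.
Implicit hydrogens by atom environment:
  3 × C: 3 H each → 9
  3 × C: 2 H each → 6
  2 × C: 1 H each → 2
  1 × C: no H
  1 × O: 1 H
  1 × O: no H
  Total hydrogens = 18.
Molecular formula: C9H18O2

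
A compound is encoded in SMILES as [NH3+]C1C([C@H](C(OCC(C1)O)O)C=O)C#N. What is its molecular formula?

Heavy atoms from the SMILES: 9 C, 2 N, 4 O.
Implicit hydrogens by atom environment:
  6 × C: 1 H each → 6
  2 × C: 2 H each → 4
  2 × O: 1 H each → 2
  2 × O: no H
  1 × C: no H
  1 × N (charge +1): 3 H
  1 × N: no H
  Total hydrogens = 15.
Net charge +1.
Molecular formula: C9H15N2O4+

C9H15N2O4+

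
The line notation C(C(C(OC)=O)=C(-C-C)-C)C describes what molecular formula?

Heavy atoms from the SMILES: 9 C, 2 O.
Implicit hydrogens by atom environment:
  4 × C: 3 H each → 12
  3 × C: no H
  2 × C: 2 H each → 4
  2 × O: no H
  Total hydrogens = 16.
Molecular formula: C9H16O2

C9H16O2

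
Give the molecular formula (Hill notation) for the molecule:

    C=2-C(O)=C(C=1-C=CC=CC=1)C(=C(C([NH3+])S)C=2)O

C13H14NO2S+

Heavy atoms from the SMILES: 13 C, 1 N, 2 O, 1 S.
Implicit hydrogens by atom environment:
  7 × C (aromatic): 1 H each → 7
  5 × C (aromatic): no H
  2 × O: 1 H each → 2
  1 × C: 1 H
  1 × N (charge +1): 3 H
  1 × S: 1 H
  Total hydrogens = 14.
Net charge +1.
Molecular formula: C13H14NO2S+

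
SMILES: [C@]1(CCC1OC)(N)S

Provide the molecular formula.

C5H11NOS

Heavy atoms from the SMILES: 5 C, 1 N, 1 O, 1 S.
Implicit hydrogens by atom environment:
  2 × C: 2 H each → 4
  1 × C: 3 H
  1 × C: 1 H
  1 × C: no H
  1 × N: 2 H
  1 × O: no H
  1 × S: 1 H
  Total hydrogens = 11.
Molecular formula: C5H11NOS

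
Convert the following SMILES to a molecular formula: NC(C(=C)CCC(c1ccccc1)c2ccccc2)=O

Heavy atoms from the SMILES: 18 C, 1 N, 1 O.
Implicit hydrogens by atom environment:
  10 × C (aromatic): 1 H each → 10
  3 × C: 2 H each → 6
  2 × C: no H
  2 × C (aromatic): no H
  1 × C: 1 H
  1 × N: 2 H
  1 × O: no H
  Total hydrogens = 19.
Molecular formula: C18H19NO

C18H19NO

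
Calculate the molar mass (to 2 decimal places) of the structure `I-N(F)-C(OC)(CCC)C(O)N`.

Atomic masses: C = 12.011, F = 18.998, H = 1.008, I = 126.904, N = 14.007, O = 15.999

Molecular formula: C6H14FIN2O2.
M = 6×12.011 + 1×18.998 + 14×1.008 + 1×126.904 + 2×14.007 + 2×15.999 = 292.09 g/mol.

292.09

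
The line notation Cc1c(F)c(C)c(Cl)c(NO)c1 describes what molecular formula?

Heavy atoms from the SMILES: 8 C, 1 Cl, 1 F, 1 N, 1 O.
Implicit hydrogens by atom environment:
  5 × C (aromatic): no H
  2 × C: 3 H each → 6
  1 × C (aromatic): 1 H
  1 × Cl: no H
  1 × F: no H
  1 × N: 1 H
  1 × O: 1 H
  Total hydrogens = 9.
Molecular formula: C8H9ClFNO

C8H9ClFNO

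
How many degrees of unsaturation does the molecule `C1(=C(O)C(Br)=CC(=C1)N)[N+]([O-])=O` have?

Molecular formula from the SMILES: C6H5BrN2O3.
DoU = (2C + 2 + N − H − X)/2 = (2·6 + 2 + 2 − 5 − 1)/2 = 10/2 = 5.
(Structurally: 1 ring(s) + 4 π bond(s) = 5.)

5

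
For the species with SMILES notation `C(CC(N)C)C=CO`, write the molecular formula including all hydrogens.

C6H13NO

Heavy atoms from the SMILES: 6 C, 1 N, 1 O.
Implicit hydrogens by atom environment:
  3 × C: 1 H each → 3
  2 × C: 2 H each → 4
  1 × C: 3 H
  1 × N: 2 H
  1 × O: 1 H
  Total hydrogens = 13.
Molecular formula: C6H13NO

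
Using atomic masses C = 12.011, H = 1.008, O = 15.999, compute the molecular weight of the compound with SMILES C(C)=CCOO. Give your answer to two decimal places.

88.11

Molecular formula: C4H8O2.
M = 4×12.011 + 8×1.008 + 2×15.999 = 88.11 g/mol.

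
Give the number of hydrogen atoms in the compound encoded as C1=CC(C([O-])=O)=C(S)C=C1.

5

Hydrogens are implicit in SMILES; fill each atom to its normal valence:
  4 × C (aromatic): 1 H each → 4
  2 × C (aromatic): no H
  1 × C: no H
  1 × O: no H
  1 × O (charge -1): no H
  1 × S: 1 H
  Total hydrogens = 5.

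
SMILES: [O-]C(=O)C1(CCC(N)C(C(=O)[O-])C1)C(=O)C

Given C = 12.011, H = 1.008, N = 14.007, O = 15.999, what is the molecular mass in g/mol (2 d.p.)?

Molecular formula: [C10H13NO5]2-.
M = 10×12.011 + 13×1.008 + 1×14.007 + 5×15.999 = 227.22 g/mol.

227.22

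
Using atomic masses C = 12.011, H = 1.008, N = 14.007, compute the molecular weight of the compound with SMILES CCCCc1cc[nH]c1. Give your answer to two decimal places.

Molecular formula: C8H13N.
M = 8×12.011 + 13×1.008 + 1×14.007 = 123.20 g/mol.

123.20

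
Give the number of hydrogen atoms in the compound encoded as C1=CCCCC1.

Hydrogens are implicit in SMILES; fill each atom to its normal valence:
  4 × C: 2 H each → 8
  2 × C: 1 H each → 2
  Total hydrogens = 10.

10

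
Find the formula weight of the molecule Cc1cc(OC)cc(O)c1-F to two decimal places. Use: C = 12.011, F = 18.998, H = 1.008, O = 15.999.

156.16

Molecular formula: C8H9FO2.
M = 8×12.011 + 1×18.998 + 9×1.008 + 2×15.999 = 156.16 g/mol.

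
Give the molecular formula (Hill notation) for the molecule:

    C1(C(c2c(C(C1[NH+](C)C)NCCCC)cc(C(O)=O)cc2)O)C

Heavy atoms from the SMILES: 18 C, 2 N, 3 O.
Implicit hydrogens by atom environment:
  4 × C: 3 H each → 12
  4 × C: 1 H each → 4
  3 × C: 2 H each → 6
  3 × C (aromatic): 1 H each → 3
  3 × C (aromatic): no H
  2 × O: 1 H each → 2
  1 × C: no H
  1 × N: 1 H
  1 × N (charge +1): 1 H
  1 × O: no H
  Total hydrogens = 29.
Net charge +1.
Molecular formula: C18H29N2O3+

C18H29N2O3+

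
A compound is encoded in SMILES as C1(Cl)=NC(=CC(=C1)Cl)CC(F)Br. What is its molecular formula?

C7H5BrCl2FN

Heavy atoms from the SMILES: 1 Br, 7 C, 2 Cl, 1 F, 1 N.
Implicit hydrogens by atom environment:
  3 × C (aromatic): no H
  2 × C (aromatic): 1 H each → 2
  2 × Cl: no H
  1 × Br: no H
  1 × C: 2 H
  1 × C: 1 H
  1 × F: no H
  1 × N (aromatic): no H
  Total hydrogens = 5.
Molecular formula: C7H5BrCl2FN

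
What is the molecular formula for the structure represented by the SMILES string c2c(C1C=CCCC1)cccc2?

Heavy atoms from the SMILES: 12 C.
Implicit hydrogens by atom environment:
  5 × C (aromatic): 1 H each → 5
  3 × C: 2 H each → 6
  3 × C: 1 H each → 3
  1 × C (aromatic): no H
  Total hydrogens = 14.
Molecular formula: C12H14

C12H14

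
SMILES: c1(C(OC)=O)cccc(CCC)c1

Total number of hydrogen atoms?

Hydrogens are implicit in SMILES; fill each atom to its normal valence:
  4 × C (aromatic): 1 H each → 4
  2 × C: 3 H each → 6
  2 × C: 2 H each → 4
  2 × C (aromatic): no H
  2 × O: no H
  1 × C: no H
  Total hydrogens = 14.

14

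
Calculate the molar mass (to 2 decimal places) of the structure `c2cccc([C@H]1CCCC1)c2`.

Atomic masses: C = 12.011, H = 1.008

146.23

Molecular formula: C11H14.
M = 11×12.011 + 14×1.008 = 146.23 g/mol.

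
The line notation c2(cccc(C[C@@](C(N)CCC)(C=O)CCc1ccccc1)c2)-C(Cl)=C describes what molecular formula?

C23H28ClNO

Heavy atoms from the SMILES: 23 C, 1 Cl, 1 N, 1 O.
Implicit hydrogens by atom environment:
  9 × C (aromatic): 1 H each → 9
  6 × C: 2 H each → 12
  3 × C (aromatic): no H
  2 × C: 1 H each → 2
  2 × C: no H
  1 × C: 3 H
  1 × Cl: no H
  1 × N: 2 H
  1 × O: no H
  Total hydrogens = 28.
Molecular formula: C23H28ClNO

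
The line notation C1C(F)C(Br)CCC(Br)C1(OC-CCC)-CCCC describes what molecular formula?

Heavy atoms from the SMILES: 2 Br, 15 C, 1 F, 1 O.
Implicit hydrogens by atom environment:
  9 × C: 2 H each → 18
  3 × C: 1 H each → 3
  2 × Br: no H
  2 × C: 3 H each → 6
  1 × C: no H
  1 × F: no H
  1 × O: no H
  Total hydrogens = 27.
Molecular formula: C15H27Br2FO

C15H27Br2FO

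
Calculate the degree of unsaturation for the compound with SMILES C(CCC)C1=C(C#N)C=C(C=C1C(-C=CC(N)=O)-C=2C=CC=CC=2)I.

12

Molecular formula from the SMILES: C21H21IN2O.
DoU = (2C + 2 + N − H − X)/2 = (2·21 + 2 + 2 − 21 − 1)/2 = 24/2 = 12.
(Structurally: 2 ring(s) + 10 π bond(s) = 12.)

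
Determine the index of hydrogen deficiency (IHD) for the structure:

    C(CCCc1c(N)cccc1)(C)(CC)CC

4

Molecular formula from the SMILES: C15H25N.
DoU = (2C + 2 + N − H − X)/2 = (2·15 + 2 + 1 − 25 − 0)/2 = 8/2 = 4.
(Structurally: 1 ring(s) + 3 π bond(s) = 4.)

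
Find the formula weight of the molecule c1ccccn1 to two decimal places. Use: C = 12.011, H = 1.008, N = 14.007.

Molecular formula: C5H5N.
M = 5×12.011 + 5×1.008 + 1×14.007 = 79.10 g/mol.

79.10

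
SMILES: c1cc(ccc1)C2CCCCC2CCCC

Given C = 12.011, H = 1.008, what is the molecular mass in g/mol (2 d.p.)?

216.37

Molecular formula: C16H24.
M = 16×12.011 + 24×1.008 = 216.37 g/mol.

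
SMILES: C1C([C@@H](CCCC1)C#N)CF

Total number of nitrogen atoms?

1

The symbol for nitrogen appears 1 time in the SMILES.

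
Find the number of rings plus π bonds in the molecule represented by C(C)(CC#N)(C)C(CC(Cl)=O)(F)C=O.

4

Molecular formula from the SMILES: C9H11ClFNO2.
DoU = (2C + 2 + N − H − X)/2 = (2·9 + 2 + 1 − 11 − 2)/2 = 8/2 = 4.
(Structurally: 0 ring(s) + 4 π bond(s) = 4.)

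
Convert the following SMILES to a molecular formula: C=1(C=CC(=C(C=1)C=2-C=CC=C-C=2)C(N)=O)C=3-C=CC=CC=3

C19H15NO

Heavy atoms from the SMILES: 19 C, 1 N, 1 O.
Implicit hydrogens by atom environment:
  13 × C (aromatic): 1 H each → 13
  5 × C (aromatic): no H
  1 × C: no H
  1 × N: 2 H
  1 × O: no H
  Total hydrogens = 15.
Molecular formula: C19H15NO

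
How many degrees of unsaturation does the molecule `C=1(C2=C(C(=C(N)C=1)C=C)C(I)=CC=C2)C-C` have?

8

Molecular formula from the SMILES: C14H14IN.
DoU = (2C + 2 + N − H − X)/2 = (2·14 + 2 + 1 − 14 − 1)/2 = 16/2 = 8.
(Structurally: 2 ring(s) + 6 π bond(s) = 8.)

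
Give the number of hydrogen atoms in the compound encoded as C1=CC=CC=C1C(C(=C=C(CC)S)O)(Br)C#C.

Hydrogens are implicit in SMILES; fill each atom to its normal valence:
  5 × C (aromatic): 1 H each → 5
  5 × C: no H
  1 × Br: no H
  1 × C: 3 H
  1 × C: 2 H
  1 × C: 1 H
  1 × C (aromatic): no H
  1 × O: 1 H
  1 × S: 1 H
  Total hydrogens = 13.

13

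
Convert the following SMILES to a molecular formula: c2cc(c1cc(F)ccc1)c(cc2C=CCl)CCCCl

Heavy atoms from the SMILES: 17 C, 2 Cl, 1 F.
Implicit hydrogens by atom environment:
  7 × C (aromatic): 1 H each → 7
  5 × C (aromatic): no H
  3 × C: 2 H each → 6
  2 × C: 1 H each → 2
  2 × Cl: no H
  1 × F: no H
  Total hydrogens = 15.
Molecular formula: C17H15Cl2F

C17H15Cl2F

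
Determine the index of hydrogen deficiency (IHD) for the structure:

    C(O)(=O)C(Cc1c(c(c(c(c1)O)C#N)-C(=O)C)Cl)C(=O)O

Molecular formula from the SMILES: C13H10ClNO6.
DoU = (2C + 2 + N − H − X)/2 = (2·13 + 2 + 1 − 10 − 1)/2 = 18/2 = 9.
(Structurally: 1 ring(s) + 8 π bond(s) = 9.)

9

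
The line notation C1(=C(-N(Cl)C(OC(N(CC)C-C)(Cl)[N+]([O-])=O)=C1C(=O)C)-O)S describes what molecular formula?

Heavy atoms from the SMILES: 11 C, 2 Cl, 3 N, 5 O, 1 S.
Implicit hydrogens by atom environment:
  4 × C (aromatic): no H
  3 × C: 3 H each → 9
  3 × O: no H
  2 × C: 2 H each → 4
  2 × C: no H
  2 × Cl: no H
  1 × N (aromatic): no H
  1 × N (charge +1): no H
  1 × N: no H
  1 × O: 1 H
  1 × O (charge -1): no H
  1 × S: 1 H
  Total hydrogens = 15.
Molecular formula: C11H15Cl2N3O5S

C11H15Cl2N3O5S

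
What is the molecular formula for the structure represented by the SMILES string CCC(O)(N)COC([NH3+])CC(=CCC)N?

Heavy atoms from the SMILES: 10 C, 3 N, 2 O.
Implicit hydrogens by atom environment:
  4 × C: 2 H each → 8
  2 × C: 3 H each → 6
  2 × C: 1 H each → 2
  2 × C: no H
  2 × N: 2 H each → 4
  1 × N (charge +1): 3 H
  1 × O: 1 H
  1 × O: no H
  Total hydrogens = 24.
Net charge +1.
Molecular formula: C10H24N3O2+

C10H24N3O2+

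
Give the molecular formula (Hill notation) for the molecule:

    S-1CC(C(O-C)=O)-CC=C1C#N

Heavy atoms from the SMILES: 8 C, 1 N, 2 O, 1 S.
Implicit hydrogens by atom environment:
  3 × C: no H
  2 × C: 2 H each → 4
  2 × C: 1 H each → 2
  2 × O: no H
  1 × C: 3 H
  1 × N: no H
  1 × S: no H
  Total hydrogens = 9.
Molecular formula: C8H9NO2S

C8H9NO2S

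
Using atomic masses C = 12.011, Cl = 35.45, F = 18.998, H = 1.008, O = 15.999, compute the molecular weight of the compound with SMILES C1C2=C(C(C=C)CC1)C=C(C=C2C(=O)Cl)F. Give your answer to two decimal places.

238.69

Molecular formula: C13H12ClFO.
M = 13×12.011 + 1×35.45 + 1×18.998 + 12×1.008 + 1×15.999 = 238.69 g/mol.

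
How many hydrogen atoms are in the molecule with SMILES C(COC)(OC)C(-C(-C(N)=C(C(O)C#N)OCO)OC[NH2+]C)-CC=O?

Hydrogens are implicit in SMILES; fill each atom to its normal valence:
  5 × C: 1 H each → 5
  5 × O: no H
  4 × C: 2 H each → 8
  3 × C: 3 H each → 9
  3 × C: no H
  2 × O: 1 H each → 2
  1 × N: 2 H
  1 × N (charge +1): 2 H
  1 × N: no H
  Total hydrogens = 28.

28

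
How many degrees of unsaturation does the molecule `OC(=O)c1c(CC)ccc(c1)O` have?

5

Molecular formula from the SMILES: C9H10O3.
DoU = (2C + 2 + N − H − X)/2 = (2·9 + 2 + 0 − 10 − 0)/2 = 10/2 = 5.
(Structurally: 1 ring(s) + 4 π bond(s) = 5.)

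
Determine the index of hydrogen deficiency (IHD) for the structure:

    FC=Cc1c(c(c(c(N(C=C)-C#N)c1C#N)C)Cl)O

Molecular formula from the SMILES: C13H9ClFN3O.
DoU = (2C + 2 + N − H − X)/2 = (2·13 + 2 + 3 − 9 − 2)/2 = 20/2 = 10.
(Structurally: 1 ring(s) + 9 π bond(s) = 10.)

10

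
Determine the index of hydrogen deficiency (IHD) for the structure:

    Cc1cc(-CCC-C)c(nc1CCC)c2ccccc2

Molecular formula from the SMILES: C19H25N.
DoU = (2C + 2 + N − H − X)/2 = (2·19 + 2 + 1 − 25 − 0)/2 = 16/2 = 8.
(Structurally: 2 ring(s) + 6 π bond(s) = 8.)

8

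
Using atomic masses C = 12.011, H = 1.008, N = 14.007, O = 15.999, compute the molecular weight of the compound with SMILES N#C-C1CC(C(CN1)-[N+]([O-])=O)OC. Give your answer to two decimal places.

Molecular formula: C7H11N3O3.
M = 7×12.011 + 11×1.008 + 3×14.007 + 3×15.999 = 185.18 g/mol.

185.18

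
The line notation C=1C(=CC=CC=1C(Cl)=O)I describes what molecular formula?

C7H4ClIO

Heavy atoms from the SMILES: 7 C, 1 Cl, 1 I, 1 O.
Implicit hydrogens by atom environment:
  4 × C (aromatic): 1 H each → 4
  2 × C (aromatic): no H
  1 × C: no H
  1 × Cl: no H
  1 × I: no H
  1 × O: no H
  Total hydrogens = 4.
Molecular formula: C7H4ClIO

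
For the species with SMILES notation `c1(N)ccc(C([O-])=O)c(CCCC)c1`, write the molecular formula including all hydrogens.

Heavy atoms from the SMILES: 11 C, 1 N, 2 O.
Implicit hydrogens by atom environment:
  3 × C: 2 H each → 6
  3 × C (aromatic): 1 H each → 3
  3 × C (aromatic): no H
  1 × C: 3 H
  1 × C: no H
  1 × N: 2 H
  1 × O: no H
  1 × O (charge -1): no H
  Total hydrogens = 14.
Net charge -1.
Molecular formula: C11H14NO2-

C11H14NO2-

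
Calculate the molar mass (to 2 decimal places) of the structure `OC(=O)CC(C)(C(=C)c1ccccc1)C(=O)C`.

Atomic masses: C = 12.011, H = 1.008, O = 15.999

Molecular formula: C14H16O3.
M = 14×12.011 + 16×1.008 + 3×15.999 = 232.28 g/mol.

232.28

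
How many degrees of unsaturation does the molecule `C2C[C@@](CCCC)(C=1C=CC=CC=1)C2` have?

5

Molecular formula from the SMILES: C14H20.
DoU = (2C + 2 + N − H − X)/2 = (2·14 + 2 + 0 − 20 − 0)/2 = 10/2 = 5.
(Structurally: 2 ring(s) + 3 π bond(s) = 5.)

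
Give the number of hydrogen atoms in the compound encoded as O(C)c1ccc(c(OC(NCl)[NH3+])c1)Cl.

Hydrogens are implicit in SMILES; fill each atom to its normal valence:
  3 × C (aromatic): 1 H each → 3
  3 × C (aromatic): no H
  2 × Cl: no H
  2 × O: no H
  1 × C: 3 H
  1 × C: 1 H
  1 × N (charge +1): 3 H
  1 × N: 1 H
  Total hydrogens = 11.

11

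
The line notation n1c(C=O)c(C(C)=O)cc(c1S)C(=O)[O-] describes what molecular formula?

C9H6NO4S-

Heavy atoms from the SMILES: 9 C, 1 N, 4 O, 1 S.
Implicit hydrogens by atom environment:
  4 × C (aromatic): no H
  3 × O: no H
  2 × C: no H
  1 × C: 3 H
  1 × C (aromatic): 1 H
  1 × C: 1 H
  1 × N (aromatic): no H
  1 × O (charge -1): no H
  1 × S: 1 H
  Total hydrogens = 6.
Net charge -1.
Molecular formula: C9H6NO4S-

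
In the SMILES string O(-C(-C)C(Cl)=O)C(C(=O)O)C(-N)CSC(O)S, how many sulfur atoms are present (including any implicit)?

2

The symbol for sulfur appears 2 times in the SMILES.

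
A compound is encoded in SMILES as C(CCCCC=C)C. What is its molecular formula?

Heavy atoms from the SMILES: 8 C.
Implicit hydrogens by atom environment:
  6 × C: 2 H each → 12
  1 × C: 3 H
  1 × C: 1 H
  Total hydrogens = 16.
Molecular formula: C8H16

C8H16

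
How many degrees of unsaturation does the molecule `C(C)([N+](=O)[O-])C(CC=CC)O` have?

Molecular formula from the SMILES: C7H13NO3.
DoU = (2C + 2 + N − H − X)/2 = (2·7 + 2 + 1 − 13 − 0)/2 = 4/2 = 2.
(Structurally: 0 ring(s) + 2 π bond(s) = 2.)

2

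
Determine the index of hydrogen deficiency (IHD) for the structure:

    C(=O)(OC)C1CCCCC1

Molecular formula from the SMILES: C8H14O2.
DoU = (2C + 2 + N − H − X)/2 = (2·8 + 2 + 0 − 14 − 0)/2 = 4/2 = 2.
(Structurally: 1 ring(s) + 1 π bond(s) = 2.)

2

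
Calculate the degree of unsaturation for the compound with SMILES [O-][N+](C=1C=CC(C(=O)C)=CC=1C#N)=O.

8

Molecular formula from the SMILES: C9H6N2O3.
DoU = (2C + 2 + N − H − X)/2 = (2·9 + 2 + 2 − 6 − 0)/2 = 16/2 = 8.
(Structurally: 1 ring(s) + 7 π bond(s) = 8.)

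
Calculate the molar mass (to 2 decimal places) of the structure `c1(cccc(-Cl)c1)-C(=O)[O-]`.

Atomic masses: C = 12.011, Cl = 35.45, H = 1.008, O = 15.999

155.56

Molecular formula: C7H4ClO2-.
M = 7×12.011 + 1×35.45 + 4×1.008 + 2×15.999 = 155.56 g/mol.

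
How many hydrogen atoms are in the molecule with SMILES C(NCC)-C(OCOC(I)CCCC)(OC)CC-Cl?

27

Hydrogens are implicit in SMILES; fill each atom to its normal valence:
  8 × C: 2 H each → 16
  3 × C: 3 H each → 9
  3 × O: no H
  1 × C: 1 H
  1 × C: no H
  1 × Cl: no H
  1 × I: no H
  1 × N: 1 H
  Total hydrogens = 27.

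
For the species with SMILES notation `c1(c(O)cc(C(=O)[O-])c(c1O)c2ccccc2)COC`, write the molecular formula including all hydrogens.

C15H13O5-

Heavy atoms from the SMILES: 15 C, 5 O.
Implicit hydrogens by atom environment:
  6 × C (aromatic): 1 H each → 6
  6 × C (aromatic): no H
  2 × O: 1 H each → 2
  2 × O: no H
  1 × C: 3 H
  1 × C: 2 H
  1 × C: no H
  1 × O (charge -1): no H
  Total hydrogens = 13.
Net charge -1.
Molecular formula: C15H13O5-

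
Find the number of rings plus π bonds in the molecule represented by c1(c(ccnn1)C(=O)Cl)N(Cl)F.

5

Molecular formula from the SMILES: C5H2Cl2FN3O.
DoU = (2C + 2 + N − H − X)/2 = (2·5 + 2 + 3 − 2 − 3)/2 = 10/2 = 5.
(Structurally: 1 ring(s) + 4 π bond(s) = 5.)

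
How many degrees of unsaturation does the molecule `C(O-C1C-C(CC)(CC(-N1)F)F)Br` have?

1

Molecular formula from the SMILES: C8H14BrF2NO.
DoU = (2C + 2 + N − H − X)/2 = (2·8 + 2 + 1 − 14 − 3)/2 = 2/2 = 1.
(Structurally: 1 ring(s) + 0 π bond(s) = 1.)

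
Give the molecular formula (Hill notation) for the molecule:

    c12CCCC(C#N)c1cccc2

C11H11N

Heavy atoms from the SMILES: 11 C, 1 N.
Implicit hydrogens by atom environment:
  4 × C (aromatic): 1 H each → 4
  3 × C: 2 H each → 6
  2 × C (aromatic): no H
  1 × C: 1 H
  1 × C: no H
  1 × N: no H
  Total hydrogens = 11.
Molecular formula: C11H11N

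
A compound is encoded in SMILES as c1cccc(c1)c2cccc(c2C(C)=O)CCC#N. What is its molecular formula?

C17H15NO

Heavy atoms from the SMILES: 17 C, 1 N, 1 O.
Implicit hydrogens by atom environment:
  8 × C (aromatic): 1 H each → 8
  4 × C (aromatic): no H
  2 × C: 2 H each → 4
  2 × C: no H
  1 × C: 3 H
  1 × N: no H
  1 × O: no H
  Total hydrogens = 15.
Molecular formula: C17H15NO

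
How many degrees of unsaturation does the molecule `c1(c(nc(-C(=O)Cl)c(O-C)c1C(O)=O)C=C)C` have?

Molecular formula from the SMILES: C11H10ClNO4.
DoU = (2C + 2 + N − H − X)/2 = (2·11 + 2 + 1 − 10 − 1)/2 = 14/2 = 7.
(Structurally: 1 ring(s) + 6 π bond(s) = 7.)

7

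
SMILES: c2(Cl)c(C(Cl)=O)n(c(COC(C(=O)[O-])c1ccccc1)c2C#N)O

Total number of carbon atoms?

15

The symbol for carbon appears 15 times in the SMILES. Lowercase c denotes aromatic carbon and counts toward C.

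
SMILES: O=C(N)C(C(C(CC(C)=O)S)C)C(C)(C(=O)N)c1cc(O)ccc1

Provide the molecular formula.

Heavy atoms from the SMILES: 17 C, 2 N, 4 O, 1 S.
Implicit hydrogens by atom environment:
  4 × C (aromatic): 1 H each → 4
  4 × C: no H
  3 × C: 3 H each → 9
  3 × C: 1 H each → 3
  3 × O: no H
  2 × C (aromatic): no H
  2 × N: 2 H each → 4
  1 × C: 2 H
  1 × O: 1 H
  1 × S: 1 H
  Total hydrogens = 24.
Molecular formula: C17H24N2O4S

C17H24N2O4S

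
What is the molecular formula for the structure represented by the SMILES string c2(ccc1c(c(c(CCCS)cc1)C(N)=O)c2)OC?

C15H17NO2S

Heavy atoms from the SMILES: 15 C, 1 N, 2 O, 1 S.
Implicit hydrogens by atom environment:
  5 × C (aromatic): 1 H each → 5
  5 × C (aromatic): no H
  3 × C: 2 H each → 6
  2 × O: no H
  1 × C: 3 H
  1 × C: no H
  1 × N: 2 H
  1 × S: 1 H
  Total hydrogens = 17.
Molecular formula: C15H17NO2S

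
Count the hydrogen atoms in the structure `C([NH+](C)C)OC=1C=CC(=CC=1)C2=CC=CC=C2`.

18

Hydrogens are implicit in SMILES; fill each atom to its normal valence:
  9 × C (aromatic): 1 H each → 9
  3 × C (aromatic): no H
  2 × C: 3 H each → 6
  1 × C: 2 H
  1 × N (charge +1): 1 H
  1 × O: no H
  Total hydrogens = 18.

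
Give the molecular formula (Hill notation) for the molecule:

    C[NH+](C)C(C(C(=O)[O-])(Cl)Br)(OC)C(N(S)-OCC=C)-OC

Heavy atoms from the SMILES: 1 Br, 11 C, 1 Cl, 2 N, 5 O, 1 S.
Implicit hydrogens by atom environment:
  4 × C: 3 H each → 12
  4 × O: no H
  3 × C: no H
  2 × C: 2 H each → 4
  2 × C: 1 H each → 2
  1 × Br: no H
  1 × Cl: no H
  1 × N (charge +1): 1 H
  1 × N: no H
  1 × O (charge -1): no H
  1 × S: 1 H
  Total hydrogens = 20.
Molecular formula: C11H20BrClN2O5S

C11H20BrClN2O5S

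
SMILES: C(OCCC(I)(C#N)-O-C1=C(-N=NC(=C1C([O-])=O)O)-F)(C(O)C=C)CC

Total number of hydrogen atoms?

Hydrogens are implicit in SMILES; fill each atom to its normal valence:
  4 × C: 2 H each → 8
  4 × C (aromatic): no H
  3 × C: 1 H each → 3
  3 × C: no H
  3 × O: no H
  2 × N (aromatic): no H
  2 × O: 1 H each → 2
  1 × C: 3 H
  1 × F: no H
  1 × I: no H
  1 × N: no H
  1 × O (charge -1): no H
  Total hydrogens = 16.

16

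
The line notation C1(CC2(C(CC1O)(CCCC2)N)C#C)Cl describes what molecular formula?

C12H18ClNO

Heavy atoms from the SMILES: 12 C, 1 Cl, 1 N, 1 O.
Implicit hydrogens by atom environment:
  6 × C: 2 H each → 12
  3 × C: 1 H each → 3
  3 × C: no H
  1 × Cl: no H
  1 × N: 2 H
  1 × O: 1 H
  Total hydrogens = 18.
Molecular formula: C12H18ClNO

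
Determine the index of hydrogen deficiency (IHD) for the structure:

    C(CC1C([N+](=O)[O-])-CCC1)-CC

2

Molecular formula from the SMILES: C9H17NO2.
DoU = (2C + 2 + N − H − X)/2 = (2·9 + 2 + 1 − 17 − 0)/2 = 4/2 = 2.
(Structurally: 1 ring(s) + 1 π bond(s) = 2.)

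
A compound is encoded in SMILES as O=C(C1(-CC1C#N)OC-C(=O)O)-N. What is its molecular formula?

C7H8N2O4

Heavy atoms from the SMILES: 7 C, 2 N, 4 O.
Implicit hydrogens by atom environment:
  4 × C: no H
  3 × O: no H
  2 × C: 2 H each → 4
  1 × C: 1 H
  1 × N: 2 H
  1 × N: no H
  1 × O: 1 H
  Total hydrogens = 8.
Molecular formula: C7H8N2O4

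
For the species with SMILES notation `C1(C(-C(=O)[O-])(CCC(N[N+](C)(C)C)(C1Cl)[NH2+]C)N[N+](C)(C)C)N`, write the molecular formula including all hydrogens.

[C14H33ClN6O2]2+

Heavy atoms from the SMILES: 14 C, 1 Cl, 6 N, 2 O.
Implicit hydrogens by atom environment:
  7 × C: 3 H each → 21
  3 × C: no H
  2 × C: 2 H each → 4
  2 × C: 1 H each → 2
  2 × N: 1 H each → 2
  2 × N (charge +1): no H
  1 × Cl: no H
  1 × N (charge +1): 2 H
  1 × N: 2 H
  1 × O: no H
  1 × O (charge -1): no H
  Total hydrogens = 33.
Net charge +2.
Molecular formula: [C14H33ClN6O2]2+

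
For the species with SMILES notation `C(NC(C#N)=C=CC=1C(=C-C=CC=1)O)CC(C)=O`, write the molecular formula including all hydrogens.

C14H14N2O2

Heavy atoms from the SMILES: 14 C, 2 N, 2 O.
Implicit hydrogens by atom environment:
  4 × C (aromatic): 1 H each → 4
  4 × C: no H
  2 × C: 2 H each → 4
  2 × C (aromatic): no H
  1 × C: 3 H
  1 × C: 1 H
  1 × N: 1 H
  1 × N: no H
  1 × O: 1 H
  1 × O: no H
  Total hydrogens = 14.
Molecular formula: C14H14N2O2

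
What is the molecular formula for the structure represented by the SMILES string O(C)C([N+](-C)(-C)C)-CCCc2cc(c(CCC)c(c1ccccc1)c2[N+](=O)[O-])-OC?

C24H35N2O4+

Heavy atoms from the SMILES: 24 C, 2 N, 4 O.
Implicit hydrogens by atom environment:
  6 × C: 3 H each → 18
  6 × C (aromatic): 1 H each → 6
  6 × C (aromatic): no H
  5 × C: 2 H each → 10
  3 × O: no H
  2 × N (charge +1): no H
  1 × C: 1 H
  1 × O (charge -1): no H
  Total hydrogens = 35.
Net charge +1.
Molecular formula: C24H35N2O4+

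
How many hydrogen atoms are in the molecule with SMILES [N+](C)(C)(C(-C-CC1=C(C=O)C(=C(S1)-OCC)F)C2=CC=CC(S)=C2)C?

25

Hydrogens are implicit in SMILES; fill each atom to its normal valence:
  6 × C (aromatic): no H
  4 × C: 3 H each → 12
  4 × C (aromatic): 1 H each → 4
  3 × C: 2 H each → 6
  2 × C: 1 H each → 2
  2 × O: no H
  1 × F: no H
  1 × N (charge +1): no H
  1 × S: 1 H
  1 × S (aromatic): no H
  Total hydrogens = 25.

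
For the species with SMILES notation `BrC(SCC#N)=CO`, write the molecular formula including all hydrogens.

Heavy atoms from the SMILES: 1 Br, 4 C, 1 N, 1 O, 1 S.
Implicit hydrogens by atom environment:
  2 × C: no H
  1 × Br: no H
  1 × C: 2 H
  1 × C: 1 H
  1 × N: no H
  1 × O: 1 H
  1 × S: no H
  Total hydrogens = 4.
Molecular formula: C4H4BrNOS

C4H4BrNOS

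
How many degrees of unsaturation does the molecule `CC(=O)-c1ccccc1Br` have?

Molecular formula from the SMILES: C8H7BrO.
DoU = (2C + 2 + N − H − X)/2 = (2·8 + 2 + 0 − 7 − 1)/2 = 10/2 = 5.
(Structurally: 1 ring(s) + 4 π bond(s) = 5.)

5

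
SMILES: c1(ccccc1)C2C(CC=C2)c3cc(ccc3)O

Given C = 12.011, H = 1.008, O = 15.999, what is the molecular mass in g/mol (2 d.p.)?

Molecular formula: C17H16O.
M = 17×12.011 + 16×1.008 + 1×15.999 = 236.31 g/mol.

236.31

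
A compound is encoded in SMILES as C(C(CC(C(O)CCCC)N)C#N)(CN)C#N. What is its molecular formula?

Heavy atoms from the SMILES: 12 C, 4 N, 1 O.
Implicit hydrogens by atom environment:
  5 × C: 2 H each → 10
  4 × C: 1 H each → 4
  2 × C: no H
  2 × N: 2 H each → 4
  2 × N: no H
  1 × C: 3 H
  1 × O: 1 H
  Total hydrogens = 22.
Molecular formula: C12H22N4O

C12H22N4O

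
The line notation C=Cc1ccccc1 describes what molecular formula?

C8H8

Heavy atoms from the SMILES: 8 C.
Implicit hydrogens by atom environment:
  5 × C (aromatic): 1 H each → 5
  1 × C: 2 H
  1 × C: 1 H
  1 × C (aromatic): no H
  Total hydrogens = 8.
Molecular formula: C8H8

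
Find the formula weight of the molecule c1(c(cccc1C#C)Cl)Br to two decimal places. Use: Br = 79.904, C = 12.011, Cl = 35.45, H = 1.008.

Molecular formula: C8H4BrCl.
M = 1×79.904 + 8×12.011 + 1×35.45 + 4×1.008 = 215.47 g/mol.

215.47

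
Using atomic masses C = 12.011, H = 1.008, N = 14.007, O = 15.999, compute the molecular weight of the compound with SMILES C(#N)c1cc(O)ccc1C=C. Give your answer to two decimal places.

145.16

Molecular formula: C9H7NO.
M = 9×12.011 + 7×1.008 + 1×14.007 + 1×15.999 = 145.16 g/mol.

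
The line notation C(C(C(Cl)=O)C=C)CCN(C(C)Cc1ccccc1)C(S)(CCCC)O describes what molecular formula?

C21H32ClNO2S

Heavy atoms from the SMILES: 21 C, 1 Cl, 1 N, 2 O, 1 S.
Implicit hydrogens by atom environment:
  8 × C: 2 H each → 16
  5 × C (aromatic): 1 H each → 5
  3 × C: 1 H each → 3
  2 × C: 3 H each → 6
  2 × C: no H
  1 × C (aromatic): no H
  1 × Cl: no H
  1 × N: no H
  1 × O: 1 H
  1 × O: no H
  1 × S: 1 H
  Total hydrogens = 32.
Molecular formula: C21H32ClNO2S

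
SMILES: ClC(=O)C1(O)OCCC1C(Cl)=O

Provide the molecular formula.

Heavy atoms from the SMILES: 6 C, 2 Cl, 4 O.
Implicit hydrogens by atom environment:
  3 × C: no H
  3 × O: no H
  2 × C: 2 H each → 4
  2 × Cl: no H
  1 × C: 1 H
  1 × O: 1 H
  Total hydrogens = 6.
Molecular formula: C6H6Cl2O4

C6H6Cl2O4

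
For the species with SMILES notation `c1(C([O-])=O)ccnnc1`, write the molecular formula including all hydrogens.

Heavy atoms from the SMILES: 5 C, 2 N, 2 O.
Implicit hydrogens by atom environment:
  3 × C (aromatic): 1 H each → 3
  2 × N (aromatic): no H
  1 × C (aromatic): no H
  1 × C: no H
  1 × O: no H
  1 × O (charge -1): no H
  Total hydrogens = 3.
Net charge -1.
Molecular formula: C5H3N2O2-

C5H3N2O2-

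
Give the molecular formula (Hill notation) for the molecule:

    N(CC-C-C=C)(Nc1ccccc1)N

C11H17N3

Heavy atoms from the SMILES: 11 C, 3 N.
Implicit hydrogens by atom environment:
  5 × C (aromatic): 1 H each → 5
  4 × C: 2 H each → 8
  1 × C: 1 H
  1 × C (aromatic): no H
  1 × N: 2 H
  1 × N: 1 H
  1 × N: no H
  Total hydrogens = 17.
Molecular formula: C11H17N3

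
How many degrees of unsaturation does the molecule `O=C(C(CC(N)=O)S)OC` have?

Molecular formula from the SMILES: C5H9NO3S.
DoU = (2C + 2 + N − H − X)/2 = (2·5 + 2 + 1 − 9 − 0)/2 = 4/2 = 2.
(Structurally: 0 ring(s) + 2 π bond(s) = 2.)

2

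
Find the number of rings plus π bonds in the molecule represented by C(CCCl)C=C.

1

Molecular formula from the SMILES: C5H9Cl.
DoU = (2C + 2 + N − H − X)/2 = (2·5 + 2 + 0 − 9 − 1)/2 = 2/2 = 1.
(Structurally: 0 ring(s) + 1 π bond(s) = 1.)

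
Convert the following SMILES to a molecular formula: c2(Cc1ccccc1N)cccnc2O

C12H12N2O

Heavy atoms from the SMILES: 12 C, 2 N, 1 O.
Implicit hydrogens by atom environment:
  7 × C (aromatic): 1 H each → 7
  4 × C (aromatic): no H
  1 × C: 2 H
  1 × N: 2 H
  1 × N (aromatic): no H
  1 × O: 1 H
  Total hydrogens = 12.
Molecular formula: C12H12N2O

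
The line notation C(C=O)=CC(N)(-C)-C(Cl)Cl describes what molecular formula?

C6H9Cl2NO

Heavy atoms from the SMILES: 6 C, 2 Cl, 1 N, 1 O.
Implicit hydrogens by atom environment:
  4 × C: 1 H each → 4
  2 × Cl: no H
  1 × C: 3 H
  1 × C: no H
  1 × N: 2 H
  1 × O: no H
  Total hydrogens = 9.
Molecular formula: C6H9Cl2NO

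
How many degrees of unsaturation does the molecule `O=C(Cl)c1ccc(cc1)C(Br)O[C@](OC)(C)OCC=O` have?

6

Molecular formula from the SMILES: C13H14BrClO5.
DoU = (2C + 2 + N − H − X)/2 = (2·13 + 2 + 0 − 14 − 2)/2 = 12/2 = 6.
(Structurally: 1 ring(s) + 5 π bond(s) = 6.)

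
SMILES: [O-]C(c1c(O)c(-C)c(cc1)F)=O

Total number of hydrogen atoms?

Hydrogens are implicit in SMILES; fill each atom to its normal valence:
  4 × C (aromatic): no H
  2 × C (aromatic): 1 H each → 2
  1 × C: 3 H
  1 × C: no H
  1 × F: no H
  1 × O: 1 H
  1 × O: no H
  1 × O (charge -1): no H
  Total hydrogens = 6.

6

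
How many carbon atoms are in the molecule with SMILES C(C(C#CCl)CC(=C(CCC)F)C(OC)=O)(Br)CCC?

15

The symbol for carbon appears 15 times in the SMILES. (Cl is a single chlorine, not C + l.)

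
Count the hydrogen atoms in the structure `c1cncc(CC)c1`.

9

Hydrogens are implicit in SMILES; fill each atom to its normal valence:
  4 × C (aromatic): 1 H each → 4
  1 × C: 3 H
  1 × C: 2 H
  1 × C (aromatic): no H
  1 × N (aromatic): no H
  Total hydrogens = 9.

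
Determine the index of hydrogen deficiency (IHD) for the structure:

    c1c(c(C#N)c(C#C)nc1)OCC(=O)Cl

9

Molecular formula from the SMILES: C10H5ClN2O2.
DoU = (2C + 2 + N − H − X)/2 = (2·10 + 2 + 2 − 5 − 1)/2 = 18/2 = 9.
(Structurally: 1 ring(s) + 8 π bond(s) = 9.)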